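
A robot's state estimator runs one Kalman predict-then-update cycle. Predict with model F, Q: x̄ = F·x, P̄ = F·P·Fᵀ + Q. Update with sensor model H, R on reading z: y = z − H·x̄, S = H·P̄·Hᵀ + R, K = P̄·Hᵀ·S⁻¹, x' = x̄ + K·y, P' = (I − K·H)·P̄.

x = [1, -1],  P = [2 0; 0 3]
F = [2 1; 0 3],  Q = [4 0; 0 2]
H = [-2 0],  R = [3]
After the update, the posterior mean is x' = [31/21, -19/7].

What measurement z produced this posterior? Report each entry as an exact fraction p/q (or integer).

z = [-3]

x̄ = F·x = [1, -3]
P̄ = F·P·Fᵀ + Q = [15 9; 9 29]
S = H·P̄·Hᵀ + R = [63]
K = P̄·Hᵀ·S⁻¹ = [-10/21; -2/7]
x' − x̄ = [10/21, 2/7] = K·y
y = (KᵀK)⁻¹·Kᵀ·(x' − x̄) = [-1]
z = y + H·x̄ = [-1] + [-2] = [-3]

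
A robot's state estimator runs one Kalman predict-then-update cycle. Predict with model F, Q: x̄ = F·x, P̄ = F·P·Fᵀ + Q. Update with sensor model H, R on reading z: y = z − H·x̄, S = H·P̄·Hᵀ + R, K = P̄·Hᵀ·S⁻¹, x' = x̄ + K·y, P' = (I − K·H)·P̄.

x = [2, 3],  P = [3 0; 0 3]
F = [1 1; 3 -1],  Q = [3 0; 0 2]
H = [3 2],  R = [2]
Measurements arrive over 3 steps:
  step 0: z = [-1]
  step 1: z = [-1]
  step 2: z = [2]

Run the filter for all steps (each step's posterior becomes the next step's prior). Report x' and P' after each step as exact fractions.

step 0: x' = [557/283, -955/283], P' = [1026/283 -1500/283; -1500/283 2332/283]
step 1: x' = [-83305/68909, 94844/68909], P' = [291118/68909 -437564/68909; -437564/68909 691848/68909]
step 2: x' = [-1929982/18945887, 21048141/18945887], P' = [83631706/18945887 -125891108/18945887; -125891108/18945887 198906020/18945887]

step 0: x̄ = F·x = [5, 3]
step 0: P̄ = F·P·Fᵀ + Q = [9 6; 6 32]
step 0: y = z − H·x̄ = [-22]
step 0: S = H·P̄·Hᵀ + R = [283]
step 0: K = P̄·Hᵀ·S⁻¹ = [39/283; 82/283]
step 0: x' = x̄ + K·y = [557/283, -955/283]
step 0: P' = (I − K·H)·P̄ = [1026/283 -1500/283; -1500/283 2332/283]
step 1: x̄ = F·x = [-398/283, 2626/283]
step 1: P̄ = F·P·Fᵀ + Q = [1207/283 -2254/283; -2254/283 21132/283]
step 1: y = z − H·x̄ = [-4341/283]
step 1: S = H·P̄·Hᵀ + R = [68909/283]
step 1: K = P̄·Hᵀ·S⁻¹ = [-887/68909; 35502/68909]
step 1: x' = x̄ + K·y = [-83305/68909, 94844/68909]
step 1: P' = (I − K·H)·P̄ = [291118/68909 -437564/68909; -437564/68909 691848/68909]
step 2: x̄ = F·x = [11539/68909, -344759/68909]
step 2: P̄ = F·P·Fᵀ + Q = [314565/68909 -693622/68909; -693622/68909 6075112/68909]
step 2: y = z − H·x̄ = [792719/68909]
step 2: S = H·P̄·Hᵀ + R = [18945887/68909]
step 2: K = P̄·Hᵀ·S⁻¹ = [-443549/18945887; 10069358/18945887]
step 2: x' = x̄ + K·y = [-1929982/18945887, 21048141/18945887]
step 2: P' = (I − K·H)·P̄ = [83631706/18945887 -125891108/18945887; -125891108/18945887 198906020/18945887]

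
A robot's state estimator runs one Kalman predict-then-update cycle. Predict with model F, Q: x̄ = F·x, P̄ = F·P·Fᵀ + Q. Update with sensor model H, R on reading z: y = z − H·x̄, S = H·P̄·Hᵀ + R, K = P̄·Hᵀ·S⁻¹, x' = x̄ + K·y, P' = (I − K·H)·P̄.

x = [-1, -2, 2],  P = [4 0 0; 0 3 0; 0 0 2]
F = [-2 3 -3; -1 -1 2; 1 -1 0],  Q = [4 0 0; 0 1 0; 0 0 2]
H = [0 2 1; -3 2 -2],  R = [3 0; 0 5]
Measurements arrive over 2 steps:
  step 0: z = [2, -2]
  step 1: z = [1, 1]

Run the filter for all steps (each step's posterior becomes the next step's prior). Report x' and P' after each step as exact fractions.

step 0: x̄ = F·x = [-10, 7, 1]
step 0: P̄ = F·P·Fᵀ + Q = [65 -13 -17; -13 16 -1; -17 -1 9]
step 0: y = z − H·x̄ = [-13, -44]
step 0: S = H·P̄·Hᵀ + R = [72 177; 177 650]
step 0: K = P̄·Hᵀ·S⁻¹ = [5149/15471 -1951/5157; 7229/15471 -77/5157; -937/15471 331/5157]
step 0: x' = x̄ + K·y = [35885/15471, 24484/15471, -16040/15471]
step 0: P' = (I − K·H)·P̄ = [132511/15471 66527/15471 -117607/15471; 66527/15471 40300/15471 -58913/15471; -117607/15471 -58913/15471 115015/15471]
step 1: x̄ = F·x = [49802/15471, -92449/15471, 11401/15471]
step 1: P̄ = F·P·Fᵀ + Q = [840589/15471 -1025105/15471 122795/15471; -1025105/15471 1487476/15471 -209599/15471; 122795/15471 -209599/15471 70699/15471]
step 1: y = z − H·x̄ = [188968/15471, 372577/15471]
step 1: S = H·P̄·Hᵀ + R = [5228620/15471 12009949/15471; 12009949/15471 29326948/15471]
step 1: K = P̄·Hᵀ·S⁻¹ = [12313679/84033647 -131928855/588235529; 31408247/84033647 39727593/588235529; 8648461/84033647 -43425339/588235529]
step 1: x' = x̄ + K·y = [-230761563/588235529, 127068472/588235529, 127151922/588235529]
step 1: P' = (I − K·H)·P̄ = [1617426421/588235529 784968251/588235529 -1311349243/588235529; 784968251/588235529 645448182/588235529 -631323177/588235529; -1311349243/588235529 -631323177/588235529 1444264035/588235529]

step 0: x' = [35885/15471, 24484/15471, -16040/15471], P' = [132511/15471 66527/15471 -117607/15471; 66527/15471 40300/15471 -58913/15471; -117607/15471 -58913/15471 115015/15471]
step 1: x' = [-230761563/588235529, 127068472/588235529, 127151922/588235529], P' = [1617426421/588235529 784968251/588235529 -1311349243/588235529; 784968251/588235529 645448182/588235529 -631323177/588235529; -1311349243/588235529 -631323177/588235529 1444264035/588235529]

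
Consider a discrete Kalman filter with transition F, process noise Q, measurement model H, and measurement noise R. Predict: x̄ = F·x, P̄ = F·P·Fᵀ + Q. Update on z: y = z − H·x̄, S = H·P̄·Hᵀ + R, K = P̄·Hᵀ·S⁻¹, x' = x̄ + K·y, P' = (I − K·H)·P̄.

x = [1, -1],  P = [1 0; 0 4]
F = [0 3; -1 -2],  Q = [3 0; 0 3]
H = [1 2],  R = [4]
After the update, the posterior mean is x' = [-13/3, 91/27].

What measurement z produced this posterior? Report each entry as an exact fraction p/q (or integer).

z = [3]

x̄ = F·x = [-3, 1]
P̄ = F·P·Fᵀ + Q = [39 -24; -24 20]
S = H·P̄·Hᵀ + R = [27]
K = P̄·Hᵀ·S⁻¹ = [-1/3; 16/27]
x' − x̄ = [-4/3, 64/27] = K·y
y = (KᵀK)⁻¹·Kᵀ·(x' − x̄) = [4]
z = y + H·x̄ = [4] + [-1] = [3]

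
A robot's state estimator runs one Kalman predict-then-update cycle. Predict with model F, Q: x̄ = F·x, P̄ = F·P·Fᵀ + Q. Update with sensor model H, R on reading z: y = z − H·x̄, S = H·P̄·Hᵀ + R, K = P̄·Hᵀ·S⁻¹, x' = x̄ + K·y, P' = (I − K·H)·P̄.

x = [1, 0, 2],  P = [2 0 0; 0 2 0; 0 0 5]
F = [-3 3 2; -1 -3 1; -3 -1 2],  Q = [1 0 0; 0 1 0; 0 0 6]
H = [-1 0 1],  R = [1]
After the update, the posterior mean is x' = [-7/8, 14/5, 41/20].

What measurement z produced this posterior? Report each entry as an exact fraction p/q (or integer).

z = [3]

x̄ = F·x = [1, 1, 1]
P̄ = F·P·Fᵀ + Q = [57 -2 32; -2 26 22; 32 22 46]
S = H·P̄·Hᵀ + R = [40]
K = P̄·Hᵀ·S⁻¹ = [-5/8; 3/5; 7/20]
x' − x̄ = [-15/8, 9/5, 21/20] = K·y
y = (KᵀK)⁻¹·Kᵀ·(x' − x̄) = [3]
z = y + H·x̄ = [3] + [0] = [3]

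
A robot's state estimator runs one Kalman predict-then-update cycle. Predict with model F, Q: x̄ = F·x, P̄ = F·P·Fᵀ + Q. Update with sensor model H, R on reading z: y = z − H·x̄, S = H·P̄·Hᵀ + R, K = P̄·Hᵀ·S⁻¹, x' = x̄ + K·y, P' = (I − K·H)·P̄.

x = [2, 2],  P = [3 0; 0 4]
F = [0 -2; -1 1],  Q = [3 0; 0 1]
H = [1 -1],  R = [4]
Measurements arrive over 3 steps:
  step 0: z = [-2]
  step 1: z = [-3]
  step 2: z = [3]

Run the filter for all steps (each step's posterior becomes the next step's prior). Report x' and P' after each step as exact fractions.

step 0: x̄ = F·x = [-4, 0]
step 0: P̄ = F·P·Fᵀ + Q = [19 -8; -8 8]
step 0: y = z − H·x̄ = [2]
step 0: S = H·P̄·Hᵀ + R = [47]
step 0: K = P̄·Hᵀ·S⁻¹ = [27/47; -16/47]
step 0: x' = x̄ + K·y = [-134/47, -32/47]
step 0: P' = (I − K·H)·P̄ = [164/47 56/47; 56/47 120/47]
step 1: x̄ = F·x = [64/47, 102/47]
step 1: P̄ = F·P·Fᵀ + Q = [621/47 -128/47; -128/47 219/47]
step 1: y = z − H·x̄ = [-103/47]
step 1: S = H·P̄·Hᵀ + R = [1284/47]
step 1: K = P̄·Hᵀ·S⁻¹ = [7/12; -347/1284]
step 1: x' = x̄ + K·y = [1/12, 3547/1284]
step 1: P' = (I − K·H)·P̄ = [47/12 19/12; 19/12 3421/1284]
step 2: x̄ = F·x = [-3547/642, 860/321]
step 2: P̄ = F·P·Fᵀ + Q = [4384/321 -694/321; -694/321 1417/321]
step 2: y = z − H·x̄ = [7193/642]
step 2: S = H·P̄·Hᵀ + R = [8473/321]
step 2: K = P̄·Hᵀ·S⁻¹ = [5078/8473; -2111/8473]
step 2: x' = x̄ + K·y = [20163/16946, -1903/16946]
step 2: P' = (I − K·H)·P̄ = [35388/8473 15076/8473; 15076/8473 23520/8473]

step 0: x' = [-134/47, -32/47], P' = [164/47 56/47; 56/47 120/47]
step 1: x' = [1/12, 3547/1284], P' = [47/12 19/12; 19/12 3421/1284]
step 2: x' = [20163/16946, -1903/16946], P' = [35388/8473 15076/8473; 15076/8473 23520/8473]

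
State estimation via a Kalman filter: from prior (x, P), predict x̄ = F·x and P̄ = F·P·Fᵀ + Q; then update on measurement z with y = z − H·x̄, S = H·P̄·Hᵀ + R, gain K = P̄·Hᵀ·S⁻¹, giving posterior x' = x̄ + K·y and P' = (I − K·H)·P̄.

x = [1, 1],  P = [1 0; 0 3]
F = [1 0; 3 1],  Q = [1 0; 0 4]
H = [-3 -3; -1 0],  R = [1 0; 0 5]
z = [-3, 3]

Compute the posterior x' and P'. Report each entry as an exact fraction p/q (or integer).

x̄ = F·x = [1, 4]
P̄ = F·P·Fᵀ + Q = [2 3; 3 16]
y = z − H·x̄ = [12, 4]
S = H·P̄·Hᵀ + R = [217 15; 15 7]
K = P̄·Hᵀ·S⁻¹ = [-75/1294 -209/1294; -177/647 102/647]
x' = x̄ + K·y = [-221/647, 872/647]
P' = (I − K·H)·P̄ = [1045/1294 -510/647; -510/647 569/647]

x' = [-221/647, 872/647]
P' = [1045/1294 -510/647; -510/647 569/647]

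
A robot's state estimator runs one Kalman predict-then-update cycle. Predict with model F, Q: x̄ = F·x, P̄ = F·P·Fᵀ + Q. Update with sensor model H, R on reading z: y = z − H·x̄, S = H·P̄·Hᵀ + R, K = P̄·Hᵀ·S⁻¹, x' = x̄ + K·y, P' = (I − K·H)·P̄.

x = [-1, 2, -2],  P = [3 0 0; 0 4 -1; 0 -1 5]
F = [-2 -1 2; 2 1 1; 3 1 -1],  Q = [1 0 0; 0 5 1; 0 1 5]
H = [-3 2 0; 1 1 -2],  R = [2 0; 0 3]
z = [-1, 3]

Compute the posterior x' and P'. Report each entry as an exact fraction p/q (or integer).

x' = [-10090/19747, -51221/39494, -90575/39494]
P' = [57576/19747 84425/19747 63985/19747; 84425/19747 266911/39494 197359/39494; 63985/19747 197359/39494 173769/39494]

x̄ = F·x = [-4, -2, 1]
P̄ = F·P·Fᵀ + Q = [41 -7 -35; -7 24 18; -35 18 43]
y = z − H·x̄ = [-9, 11]
S = H·P̄·Hᵀ + R = [551 -350; -350 294]
K = P̄·Hᵀ·S⁻¹ = [-277/2821 4677/19747; 974/2821 13681/39494; 386/2821 -7403/39494]
x' = x̄ + K·y = [-10090/19747, -51221/39494, -90575/39494]
P' = (I − K·H)·P̄ = [57576/19747 84425/19747 63985/19747; 84425/19747 266911/39494 197359/39494; 63985/19747 197359/39494 173769/39494]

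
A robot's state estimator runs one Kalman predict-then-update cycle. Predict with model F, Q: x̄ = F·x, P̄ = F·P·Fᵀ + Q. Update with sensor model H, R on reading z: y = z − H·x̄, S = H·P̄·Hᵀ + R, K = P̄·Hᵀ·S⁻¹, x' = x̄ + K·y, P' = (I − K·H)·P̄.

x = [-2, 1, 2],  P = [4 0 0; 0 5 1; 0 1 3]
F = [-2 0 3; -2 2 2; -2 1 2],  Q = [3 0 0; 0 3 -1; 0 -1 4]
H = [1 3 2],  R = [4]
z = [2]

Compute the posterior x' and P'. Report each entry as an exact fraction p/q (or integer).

x̄ = F·x = [10, 10, 9]
P̄ = F·P·Fᵀ + Q = [46 40 37; 40 59 43; 37 43 41]
y = z − H·x̄ = [-56]
S = H·P̄·Hᵀ + R = [1649]
K = P̄·Hᵀ·S⁻¹ = [240/1649; 303/1649; 248/1649]
x' = x̄ + K·y = [3050/1649, -478/1649, 953/1649]
P' = (I − K·H)·P̄ = [18254/1649 -6760/1649 1493/1649; -6760/1649 5482/1649 -4237/1649; 1493/1649 -4237/1649 6105/1649]

x' = [3050/1649, -478/1649, 953/1649]
P' = [18254/1649 -6760/1649 1493/1649; -6760/1649 5482/1649 -4237/1649; 1493/1649 -4237/1649 6105/1649]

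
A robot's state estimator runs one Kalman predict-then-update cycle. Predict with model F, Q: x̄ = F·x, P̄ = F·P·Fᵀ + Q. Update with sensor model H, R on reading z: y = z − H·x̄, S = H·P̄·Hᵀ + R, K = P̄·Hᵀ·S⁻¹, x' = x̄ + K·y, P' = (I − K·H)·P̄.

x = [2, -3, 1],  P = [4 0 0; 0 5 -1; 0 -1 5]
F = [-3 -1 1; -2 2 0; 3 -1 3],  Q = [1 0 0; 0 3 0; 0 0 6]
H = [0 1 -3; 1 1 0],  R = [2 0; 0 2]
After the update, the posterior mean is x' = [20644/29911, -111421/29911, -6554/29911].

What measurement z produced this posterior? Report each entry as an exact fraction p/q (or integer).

z = [-3, -3]

x̄ = F·x = [-2, -10, 12]
P̄ = F·P·Fᵀ + Q = [49 12 -12; 12 39 -40; -12 -40 98]
S = H·P̄·Hᵀ + R = [1163 207; 207 114]
K = P̄·Hᵀ·S⁻¹ = [-2385/29911 61007/89733; 2523/29911 8800/29911; -9104/29911 8662/89733]
x' − x̄ = [80466/29911, 187689/29911, -365486/29911] = K·y
y = (KᵀK)⁻¹·Kᵀ·(x' − x̄) = [43, 9]
z = y + H·x̄ = [43, 9] + [-46, -12] = [-3, -3]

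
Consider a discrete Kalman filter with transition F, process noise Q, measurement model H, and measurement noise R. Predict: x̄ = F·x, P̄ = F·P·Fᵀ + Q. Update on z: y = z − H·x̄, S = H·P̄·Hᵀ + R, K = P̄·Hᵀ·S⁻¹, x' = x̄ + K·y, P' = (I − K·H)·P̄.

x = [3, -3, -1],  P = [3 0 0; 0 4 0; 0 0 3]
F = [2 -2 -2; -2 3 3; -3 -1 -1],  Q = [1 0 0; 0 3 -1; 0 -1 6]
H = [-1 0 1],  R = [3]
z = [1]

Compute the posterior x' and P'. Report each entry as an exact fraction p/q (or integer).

x̄ = F·x = [14, -18, -5]
P̄ = F·P·Fᵀ + Q = [41 -54 -4; -54 78 -4; -4 -4 40]
y = z − H·x̄ = [20]
S = H·P̄·Hᵀ + R = [92]
K = P̄·Hᵀ·S⁻¹ = [-45/92; 25/46; 11/23]
x' = x̄ + K·y = [97/23, -164/23, 105/23]
P' = (I − K·H)·P̄ = [1747/92 -1359/46 403/23; -1359/46 1169/23 -642/23; 403/23 -642/23 436/23]

x' = [97/23, -164/23, 105/23]
P' = [1747/92 -1359/46 403/23; -1359/46 1169/23 -642/23; 403/23 -642/23 436/23]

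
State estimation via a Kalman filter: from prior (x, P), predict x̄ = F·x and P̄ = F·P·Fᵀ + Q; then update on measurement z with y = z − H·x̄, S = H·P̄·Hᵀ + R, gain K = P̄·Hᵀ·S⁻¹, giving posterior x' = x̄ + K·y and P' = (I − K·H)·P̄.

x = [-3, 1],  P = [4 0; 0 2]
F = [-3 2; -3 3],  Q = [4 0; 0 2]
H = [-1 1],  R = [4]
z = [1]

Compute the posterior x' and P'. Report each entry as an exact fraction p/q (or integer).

x̄ = F·x = [11, 12]
P̄ = F·P·Fᵀ + Q = [48 48; 48 56]
y = z − H·x̄ = [0]
S = H·P̄·Hᵀ + R = [12]
K = P̄·Hᵀ·S⁻¹ = [0; 2/3]
x' = x̄ + K·y = [11, 12]
P' = (I − K·H)·P̄ = [48 48; 48 152/3]

x' = [11, 12]
P' = [48 48; 48 152/3]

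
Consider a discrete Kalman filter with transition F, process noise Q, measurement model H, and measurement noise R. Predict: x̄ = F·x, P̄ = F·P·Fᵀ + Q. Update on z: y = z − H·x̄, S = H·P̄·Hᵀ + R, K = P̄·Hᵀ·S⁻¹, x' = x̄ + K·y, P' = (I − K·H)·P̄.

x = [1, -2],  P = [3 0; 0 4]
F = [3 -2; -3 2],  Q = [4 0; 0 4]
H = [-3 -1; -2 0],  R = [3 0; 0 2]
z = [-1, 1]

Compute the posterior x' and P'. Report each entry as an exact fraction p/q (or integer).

x' = [-270/1217, 1322/1217]
P' = [501/1217 -1209/1217; -1209/1217 5541/1217]

x̄ = F·x = [7, -7]
P̄ = F·P·Fᵀ + Q = [47 -43; -43 47]
y = z − H·x̄ = [13, 15]
S = H·P̄·Hᵀ + R = [215 196; 196 190]
K = P̄·Hᵀ·S⁻¹ = [-98/1217 -501/1217; -638/1217 1209/1217]
x' = x̄ + K·y = [-270/1217, 1322/1217]
P' = (I − K·H)·P̄ = [501/1217 -1209/1217; -1209/1217 5541/1217]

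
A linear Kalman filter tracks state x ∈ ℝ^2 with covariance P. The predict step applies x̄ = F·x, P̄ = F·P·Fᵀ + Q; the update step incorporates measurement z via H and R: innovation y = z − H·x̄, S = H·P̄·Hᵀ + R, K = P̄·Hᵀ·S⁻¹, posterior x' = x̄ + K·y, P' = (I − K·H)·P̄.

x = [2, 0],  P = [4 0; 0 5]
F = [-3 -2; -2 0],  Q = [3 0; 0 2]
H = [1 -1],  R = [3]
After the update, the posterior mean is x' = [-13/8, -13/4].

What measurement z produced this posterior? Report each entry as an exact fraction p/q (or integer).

x̄ = F·x = [-6, -4]
P̄ = F·P·Fᵀ + Q = [59 24; 24 18]
S = H·P̄·Hᵀ + R = [32]
K = P̄·Hᵀ·S⁻¹ = [35/32; 3/16]
x' − x̄ = [35/8, 3/4] = K·y
y = (KᵀK)⁻¹·Kᵀ·(x' − x̄) = [4]
z = y + H·x̄ = [4] + [-2] = [2]

z = [2]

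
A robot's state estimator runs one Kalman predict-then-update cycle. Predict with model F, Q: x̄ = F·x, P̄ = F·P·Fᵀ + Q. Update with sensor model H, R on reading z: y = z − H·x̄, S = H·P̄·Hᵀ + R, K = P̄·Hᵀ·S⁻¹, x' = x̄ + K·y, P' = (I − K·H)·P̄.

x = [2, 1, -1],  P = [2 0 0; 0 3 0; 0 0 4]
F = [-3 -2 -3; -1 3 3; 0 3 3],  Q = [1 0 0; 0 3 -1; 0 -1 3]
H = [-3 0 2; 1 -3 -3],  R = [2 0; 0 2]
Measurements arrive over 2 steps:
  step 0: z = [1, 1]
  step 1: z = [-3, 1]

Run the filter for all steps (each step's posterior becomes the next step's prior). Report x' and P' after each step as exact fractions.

step 0: x' = [-7251/13703, -4404/13703, -3024/13703], P' = [323768/287763 -89654/95921 131252/95921; -89654/95921 130518/95921 -145982/95921; 131252/95921 -145982/95921 198390/95921]
step 1: x' = [1052526047/1271482056, 173295311/1271482056, -11256247/47091928], P' = [716304635/635741028 -601962949/635741028 32332325/23545964; -601962949/635741028 871561007/635741028 -36172455/23545964; 32332325/23545964 -36172455/23545964 48885189/23545964]

step 0: x̄ = F·x = [-5, -2, 0]
step 0: P̄ = F·P·Fᵀ + Q = [67 -48 -54; -48 68 62; -54 62 66]
step 0: y = z − H·x̄ = [-14, 0]
step 0: S = H·P̄·Hᵀ + R = [1517 -1995; -1995 3003]
step 0: K = P̄·Hᵀ·S⁻¹ = [-4376/13703 -25307/287763; -1643/13703 -21631/95921; 216/13703 -12986/95921]
step 0: x' = x̄ + K·y = [-7251/13703, -4404/13703, -3024/13703]
step 0: P' = (I − K·H)·P̄ = [323768/287763 -89654/95921 131252/95921; -89654/95921 130518/95921 -145982/95921; 131252/95921 -145982/95921 198390/95921]
step 1: x̄ = F·x = [39633/13703, -15033/13703, -22284/13703]
step 1: P̄ = F·P·Fᵀ + Q = [415673/13703 -30722/13703 -107610/13703; -30722/13703 1435781/287763 111781/95921; -107610/13703 111781/95921 620259/95921]
step 1: y = z − H·x̄ = [122358/13703, -137881/13703]
step 1: S = H·P̄·Hᵀ + R = [37899517/95921 -23342829/95921; -23342829/95921 20813229/95921]
step 1: K = P̄·Hᵀ·S⁻¹ = [-134322785/423827352 -96724843/1271482056; -49141241/423827352 -286677115/1271482056; 773403/47091928 -5805877/47091928]
step 1: x' = x̄ + K·y = [1052526047/1271482056, 173295311/1271482056, -11256247/47091928]
step 1: P' = (I − K·H)·P̄ = [716304635/635741028 -601962949/635741028 32332325/23545964; -601962949/635741028 871561007/635741028 -36172455/23545964; 32332325/23545964 -36172455/23545964 48885189/23545964]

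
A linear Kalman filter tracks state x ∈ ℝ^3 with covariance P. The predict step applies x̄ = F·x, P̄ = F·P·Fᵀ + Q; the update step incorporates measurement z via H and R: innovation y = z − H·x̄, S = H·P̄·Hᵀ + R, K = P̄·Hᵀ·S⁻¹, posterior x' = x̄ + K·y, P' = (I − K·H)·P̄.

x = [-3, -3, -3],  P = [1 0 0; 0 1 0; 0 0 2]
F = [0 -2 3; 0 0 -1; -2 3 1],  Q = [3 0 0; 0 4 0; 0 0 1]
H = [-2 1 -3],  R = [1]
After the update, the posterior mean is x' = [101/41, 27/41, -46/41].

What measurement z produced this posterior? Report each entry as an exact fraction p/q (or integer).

z = [-1]

x̄ = F·x = [-3, 3, -6]
P̄ = F·P·Fᵀ + Q = [25 -6 0; -6 6 -2; 0 -2 16]
S = H·P̄·Hᵀ + R = [287]
K = P̄·Hᵀ·S⁻¹ = [-8/41; 24/287; -50/287]
x' − x̄ = [224/41, -96/41, 200/41] = K·y
y = (KᵀK)⁻¹·Kᵀ·(x' − x̄) = [-28]
z = y + H·x̄ = [-28] + [27] = [-1]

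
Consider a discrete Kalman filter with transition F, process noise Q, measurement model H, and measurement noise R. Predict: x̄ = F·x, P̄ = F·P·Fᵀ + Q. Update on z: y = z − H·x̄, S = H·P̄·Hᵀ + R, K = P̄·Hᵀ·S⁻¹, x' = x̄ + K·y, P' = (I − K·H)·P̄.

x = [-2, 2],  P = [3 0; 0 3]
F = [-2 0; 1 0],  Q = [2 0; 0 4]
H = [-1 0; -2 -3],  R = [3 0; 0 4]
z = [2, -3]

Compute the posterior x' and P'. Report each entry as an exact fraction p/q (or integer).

x̄ = F·x = [4, -2]
P̄ = F·P·Fᵀ + Q = [14 -6; -6 7]
y = z − H·x̄ = [6, -1]
S = H·P̄·Hᵀ + R = [17 10; 10 51]
K = P̄·Hᵀ·S⁻¹ = [-614/767 -30/767; 396/767 -213/767]
x' = x̄ + K·y = [-586/767, 1055/767]
P' = (I − K·H)·P̄ = [1842/767 -1188/767; -1188/767 1076/767]

x' = [-586/767, 1055/767]
P' = [1842/767 -1188/767; -1188/767 1076/767]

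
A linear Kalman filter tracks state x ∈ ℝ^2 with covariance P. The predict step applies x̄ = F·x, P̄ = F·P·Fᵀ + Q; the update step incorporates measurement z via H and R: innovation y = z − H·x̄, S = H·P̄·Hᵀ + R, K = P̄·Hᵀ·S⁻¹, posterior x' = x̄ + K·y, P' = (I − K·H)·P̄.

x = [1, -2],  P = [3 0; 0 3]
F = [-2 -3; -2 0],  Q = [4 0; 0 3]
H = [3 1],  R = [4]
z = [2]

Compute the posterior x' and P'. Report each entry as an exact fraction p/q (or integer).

x̄ = F·x = [4, -2]
P̄ = F·P·Fᵀ + Q = [43 12; 12 15]
y = z − H·x̄ = [-8]
S = H·P̄·Hᵀ + R = [478]
K = P̄·Hᵀ·S⁻¹ = [141/478; 51/478]
x' = x̄ + K·y = [392/239, -682/239]
P' = (I − K·H)·P̄ = [673/478 -1455/478; -1455/478 4569/478]

x' = [392/239, -682/239]
P' = [673/478 -1455/478; -1455/478 4569/478]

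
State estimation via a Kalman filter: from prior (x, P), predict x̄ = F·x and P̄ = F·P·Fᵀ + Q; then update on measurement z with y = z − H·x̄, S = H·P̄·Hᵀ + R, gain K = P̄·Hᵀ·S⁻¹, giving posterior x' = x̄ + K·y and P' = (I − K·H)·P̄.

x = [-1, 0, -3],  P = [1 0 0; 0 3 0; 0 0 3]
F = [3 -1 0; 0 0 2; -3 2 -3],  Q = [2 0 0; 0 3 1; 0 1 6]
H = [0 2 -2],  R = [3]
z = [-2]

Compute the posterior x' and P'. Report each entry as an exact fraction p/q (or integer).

x̄ = F·x = [-3, -6, 12]
P̄ = F·P·Fᵀ + Q = [14 0 -15; 0 15 -17; -15 -17 54]
y = z − H·x̄ = [34]
S = H·P̄·Hᵀ + R = [415]
K = P̄·Hᵀ·S⁻¹ = [6/83; 64/415; -142/415]
x' = x̄ + K·y = [-45/83, -314/415, 152/415]
P' = (I − K·H)·P̄ = [982/83 -384/83 -393/83; -384/83 2129/415 2033/415; -393/83 2033/415 2246/415]

x' = [-45/83, -314/415, 152/415]
P' = [982/83 -384/83 -393/83; -384/83 2129/415 2033/415; -393/83 2033/415 2246/415]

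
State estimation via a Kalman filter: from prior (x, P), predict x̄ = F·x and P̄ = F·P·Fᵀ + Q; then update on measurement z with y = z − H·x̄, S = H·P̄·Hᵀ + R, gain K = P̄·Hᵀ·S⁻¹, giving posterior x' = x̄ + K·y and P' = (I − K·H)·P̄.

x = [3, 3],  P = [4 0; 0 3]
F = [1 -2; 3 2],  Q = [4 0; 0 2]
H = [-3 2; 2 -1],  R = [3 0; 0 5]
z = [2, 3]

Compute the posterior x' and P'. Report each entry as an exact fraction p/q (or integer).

x̄ = F·x = [-3, 15]
P̄ = F·P·Fᵀ + Q = [20 0; 0 50]
y = z − H·x̄ = [-37, 24]
S = H·P̄·Hᵀ + R = [383 -220; -220 135]
K = P̄·Hᵀ·S⁻¹ = [140/661 424/661; 500/661 570/661]
x' = x̄ + K·y = [3013/661, 5095/661]
P' = (I − K·H)·P̄ = [4660/661 7200/661; 7200/661 11550/661]

x' = [3013/661, 5095/661]
P' = [4660/661 7200/661; 7200/661 11550/661]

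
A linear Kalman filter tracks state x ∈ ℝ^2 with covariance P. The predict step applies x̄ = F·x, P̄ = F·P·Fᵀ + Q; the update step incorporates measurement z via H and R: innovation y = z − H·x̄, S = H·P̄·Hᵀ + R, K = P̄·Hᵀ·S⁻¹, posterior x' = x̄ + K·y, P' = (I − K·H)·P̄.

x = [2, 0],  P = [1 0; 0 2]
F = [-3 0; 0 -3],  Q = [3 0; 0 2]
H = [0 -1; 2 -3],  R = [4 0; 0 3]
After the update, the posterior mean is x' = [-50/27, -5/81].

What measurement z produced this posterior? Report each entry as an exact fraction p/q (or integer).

x̄ = F·x = [-6, 0]
P̄ = F·P·Fᵀ + Q = [12 0; 0 20]
S = H·P̄·Hᵀ + R = [24 60; 60 231]
K = P̄·Hᵀ·S⁻¹ = [-20/27 8/27; -85/162 -10/81]
x' − x̄ = [112/27, -5/81] = K·y
y = (KᵀK)⁻¹·Kᵀ·(x' − x̄) = [-2, 9]
z = y + H·x̄ = [-2, 9] + [0, -12] = [-2, -3]

z = [-2, -3]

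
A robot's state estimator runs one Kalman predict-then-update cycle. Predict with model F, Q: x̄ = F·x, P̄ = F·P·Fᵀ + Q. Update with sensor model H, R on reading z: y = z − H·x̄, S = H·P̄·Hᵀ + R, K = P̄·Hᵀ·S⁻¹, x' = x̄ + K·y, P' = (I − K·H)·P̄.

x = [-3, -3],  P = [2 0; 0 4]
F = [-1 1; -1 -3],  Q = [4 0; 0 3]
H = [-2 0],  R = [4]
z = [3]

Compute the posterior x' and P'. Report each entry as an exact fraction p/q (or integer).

x̄ = F·x = [0, 12]
P̄ = F·P·Fᵀ + Q = [10 -10; -10 41]
y = z − H·x̄ = [3]
S = H·P̄·Hᵀ + R = [44]
K = P̄·Hᵀ·S⁻¹ = [-5/11; 5/11]
x' = x̄ + K·y = [-15/11, 147/11]
P' = (I − K·H)·P̄ = [10/11 -10/11; -10/11 351/11]

x' = [-15/11, 147/11]
P' = [10/11 -10/11; -10/11 351/11]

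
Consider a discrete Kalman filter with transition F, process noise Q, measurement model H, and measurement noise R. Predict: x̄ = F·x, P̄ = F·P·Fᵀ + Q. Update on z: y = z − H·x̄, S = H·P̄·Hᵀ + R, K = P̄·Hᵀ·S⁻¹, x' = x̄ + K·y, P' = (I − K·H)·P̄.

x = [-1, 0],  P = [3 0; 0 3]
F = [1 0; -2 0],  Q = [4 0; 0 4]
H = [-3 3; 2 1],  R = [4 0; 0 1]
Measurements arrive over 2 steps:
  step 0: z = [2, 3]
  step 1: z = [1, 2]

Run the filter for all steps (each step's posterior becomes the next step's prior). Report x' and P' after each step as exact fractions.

step 0: x' = [1586/2185, 3092/2185], P' = [1016/6555 52/6555; 52/6555 1964/6555]
step 1: x' = [516175/937173, 695873/937173], P' = [144712/937173 3252/312391; 3252/312391 270928/937173]

step 0: x̄ = F·x = [-1, 2]
step 0: P̄ = F·P·Fᵀ + Q = [7 -6; -6 16]
step 0: y = z − H·x̄ = [-7, 3]
step 0: S = H·P̄·Hᵀ + R = [319 -12; -12 21]
step 0: K = P̄·Hᵀ·S⁻¹ = [-241/2185 2084/6555; 478/2185 2068/6555]
step 0: x' = x̄ + K·y = [1586/2185, 3092/2185]
step 0: P' = (I − K·H)·P̄ = [1016/6555 52/6555; 52/6555 1964/6555]
step 1: x̄ = F·x = [1586/2185, -3172/2185]
step 1: P̄ = F·P·Fᵀ + Q = [27236/6555 -2032/6555; -2032/6555 30284/6555]
step 1: y = z − H·x̄ = [16459/2185, 2]
step 1: S = H·P̄·Hᵀ + R = [193492/2185 -12; -12 21]
step 1: K = P̄·Hᵀ·S⁻¹ = [-33739/312391 299180/937173; 65293/312391 290440/937173]
step 1: x' = x̄ + K·y = [516175/937173, 695873/937173]
step 1: P' = (I − K·H)·P̄ = [144712/937173 3252/312391; 3252/312391 270928/937173]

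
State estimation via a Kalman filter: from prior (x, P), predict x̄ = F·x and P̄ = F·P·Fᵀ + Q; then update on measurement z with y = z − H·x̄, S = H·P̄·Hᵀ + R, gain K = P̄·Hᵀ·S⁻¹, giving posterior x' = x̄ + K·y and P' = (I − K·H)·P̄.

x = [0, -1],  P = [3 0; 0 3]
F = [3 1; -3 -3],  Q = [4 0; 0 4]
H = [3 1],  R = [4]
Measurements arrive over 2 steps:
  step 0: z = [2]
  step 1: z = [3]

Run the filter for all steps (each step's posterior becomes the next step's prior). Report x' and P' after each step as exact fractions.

step 0: x̄ = F·x = [-1, 3]
step 0: P̄ = F·P·Fᵀ + Q = [34 -36; -36 58]
step 0: y = z − H·x̄ = [2]
step 0: S = H·P̄·Hᵀ + R = [152]
step 0: K = P̄·Hᵀ·S⁻¹ = [33/76; -25/76]
step 0: x' = x̄ + K·y = [-5/38, 89/38]
step 0: P' = (I − K·H)·P̄ = [203/38 -543/38; -543/38 1579/38]
step 1: x̄ = F·x = [37/19, -126/19]
step 1: P̄ = F·P·Fᵀ + Q = [150/19 -24/19; -24/19 3208/19]
step 1: y = z − H·x̄ = [72/19]
step 1: S = H·P̄·Hᵀ + R = [4490/19]
step 1: K = P̄·Hᵀ·S⁻¹ = [213/2245; 1568/2245]
step 1: x' = x̄ + K·y = [5179/2245, -8946/2245]
step 1: P' = (I − K·H)·P̄ = [12948/2245 -37992/2245; -37992/2245 120248/2245]

step 0: x' = [-5/38, 89/38], P' = [203/38 -543/38; -543/38 1579/38]
step 1: x' = [5179/2245, -8946/2245], P' = [12948/2245 -37992/2245; -37992/2245 120248/2245]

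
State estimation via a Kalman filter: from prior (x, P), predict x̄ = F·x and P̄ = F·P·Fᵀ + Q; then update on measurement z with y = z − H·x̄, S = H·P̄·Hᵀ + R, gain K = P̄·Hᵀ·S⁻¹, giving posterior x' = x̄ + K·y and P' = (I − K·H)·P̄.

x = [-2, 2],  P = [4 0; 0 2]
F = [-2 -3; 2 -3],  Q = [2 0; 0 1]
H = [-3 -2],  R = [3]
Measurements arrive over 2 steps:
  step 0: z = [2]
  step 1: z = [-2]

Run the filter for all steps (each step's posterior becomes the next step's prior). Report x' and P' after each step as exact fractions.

step 0: x̄ = F·x = [-2, -10]
step 0: P̄ = F·P·Fᵀ + Q = [36 2; 2 35]
step 0: y = z − H·x̄ = [-24]
step 0: S = H·P̄·Hᵀ + R = [491]
step 0: K = P̄·Hᵀ·S⁻¹ = [-112/491; -76/491]
step 0: x' = x̄ + K·y = [1706/491, -3086/491]
step 0: P' = (I − K·H)·P̄ = [5132/491 -7530/491; -7530/491 11409/491]
step 1: x̄ = F·x = [5846/491, 12670/491]
step 1: P̄ = F·P·Fᵀ + Q = [33831/491 82153/491; 82153/491 214060/491]
step 1: y = z − H·x̄ = [41896/491]
step 1: S = H·P̄·Hᵀ + R = [2148028/491]
step 1: K = P̄·Hᵀ·S⁻¹ = [-265799/2148028; -674579/2148028]
step 1: x' = x̄ + K·y = [723756/537007, -532916/537007]
step 1: P' = (I − K·H)·P̄ = [4115737/2148028 -5774907/2148028; -5774907/2148028 9674229/2148028]

step 0: x' = [1706/491, -3086/491], P' = [5132/491 -7530/491; -7530/491 11409/491]
step 1: x' = [723756/537007, -532916/537007], P' = [4115737/2148028 -5774907/2148028; -5774907/2148028 9674229/2148028]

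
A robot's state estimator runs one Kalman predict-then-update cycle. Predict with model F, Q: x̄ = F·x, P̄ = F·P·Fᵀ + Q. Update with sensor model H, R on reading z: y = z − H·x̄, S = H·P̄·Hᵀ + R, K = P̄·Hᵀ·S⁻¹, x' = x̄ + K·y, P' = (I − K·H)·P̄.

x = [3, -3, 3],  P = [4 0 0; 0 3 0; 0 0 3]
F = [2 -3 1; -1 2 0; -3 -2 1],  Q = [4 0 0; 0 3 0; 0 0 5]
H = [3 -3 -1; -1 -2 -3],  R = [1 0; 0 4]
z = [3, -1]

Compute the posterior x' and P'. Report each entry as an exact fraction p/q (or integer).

x̄ = F·x = [18, -9, 0]
P̄ = F·P·Fᵀ + Q = [50 -26 -3; -26 19 0; -3 0 56]
y = z − H·x̄ = [-78, -1]
S = H·P̄·Hᵀ + R = [1164 234; 234 512]
K = P̄·Hᵀ·S⁻¹ = [19283/90202 -6875/90202; -5526/45101 2937/90202; 2665/270606 -29475/90202]
x' = x̄ + K·y = [126437/90202, 47301/90202, -39815/90202]
P' = (I − K·H)·P̄ = [65676/45101 175453/90202 -75793/45101; 175453/90202 128531/45101 -233775/90202; -75793/45101 -233775/90202 368518/135303]

x' = [126437/90202, 47301/90202, -39815/90202]
P' = [65676/45101 175453/90202 -75793/45101; 175453/90202 128531/45101 -233775/90202; -75793/45101 -233775/90202 368518/135303]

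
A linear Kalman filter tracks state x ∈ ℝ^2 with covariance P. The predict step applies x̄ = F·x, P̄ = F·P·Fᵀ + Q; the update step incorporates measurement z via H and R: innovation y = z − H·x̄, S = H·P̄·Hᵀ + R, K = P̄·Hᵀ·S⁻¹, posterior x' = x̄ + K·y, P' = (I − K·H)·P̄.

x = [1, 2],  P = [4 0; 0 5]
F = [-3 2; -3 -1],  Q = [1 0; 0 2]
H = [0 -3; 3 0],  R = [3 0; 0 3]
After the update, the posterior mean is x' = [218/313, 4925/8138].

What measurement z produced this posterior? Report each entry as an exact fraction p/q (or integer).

z = [-2, 2]

x̄ = F·x = [1, -5]
P̄ = F·P·Fᵀ + Q = [57 26; 26 43]
S = H·P̄·Hᵀ + R = [390 -234; -234 516]
K = P̄·Hᵀ·S⁻¹ = [-1/626 207/626; -1342/4069 1/626]
x' − x̄ = [-95/313, 45615/8138] = K·y
y = (KᵀK)⁻¹·Kᵀ·(x' − x̄) = [-17, -1]
z = y + H·x̄ = [-17, -1] + [15, 3] = [-2, 2]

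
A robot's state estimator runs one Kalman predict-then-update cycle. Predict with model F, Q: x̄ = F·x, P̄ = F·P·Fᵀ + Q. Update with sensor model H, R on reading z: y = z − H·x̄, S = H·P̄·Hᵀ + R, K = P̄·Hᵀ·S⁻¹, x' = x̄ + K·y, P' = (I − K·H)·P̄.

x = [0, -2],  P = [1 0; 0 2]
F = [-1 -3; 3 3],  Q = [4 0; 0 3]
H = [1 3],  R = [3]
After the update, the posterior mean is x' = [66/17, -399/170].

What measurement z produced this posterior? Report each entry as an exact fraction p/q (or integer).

z = [-3]

x̄ = F·x = [6, -6]
P̄ = F·P·Fᵀ + Q = [23 -21; -21 30]
S = H·P̄·Hᵀ + R = [170]
K = P̄·Hᵀ·S⁻¹ = [-4/17; 69/170]
x' − x̄ = [-36/17, 621/170] = K·y
y = (KᵀK)⁻¹·Kᵀ·(x' − x̄) = [9]
z = y + H·x̄ = [9] + [-12] = [-3]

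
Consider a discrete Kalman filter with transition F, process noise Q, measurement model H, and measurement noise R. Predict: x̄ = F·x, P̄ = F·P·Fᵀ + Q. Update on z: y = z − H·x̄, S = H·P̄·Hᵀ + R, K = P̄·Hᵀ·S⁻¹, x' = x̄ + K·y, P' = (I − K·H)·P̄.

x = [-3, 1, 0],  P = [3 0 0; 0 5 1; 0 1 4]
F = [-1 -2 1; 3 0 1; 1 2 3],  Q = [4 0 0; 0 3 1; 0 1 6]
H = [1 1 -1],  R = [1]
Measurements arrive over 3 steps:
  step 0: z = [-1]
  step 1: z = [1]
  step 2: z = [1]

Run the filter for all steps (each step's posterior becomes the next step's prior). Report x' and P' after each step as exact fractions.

step 0: x' = [317/107, -945/107, -515/107], P' = [1664/107 -854/107 775/107; -854/107 3629/107 2772/107; 775/107 2772/107 3615/107]
step 1: x' = [26501/18417, 81773/18417, 4236/877], P' = [396532/92085 -74582/92085 14451/4385; -74582/92085 20271667/92085 961804/4385; 14451/4385 961804/4385 979793/4385]
step 2: x' = [-179035619/169332221, 812662283/169332221, 464974383/169332221], P' = [731228116/169332221 -14503254/169332221 682847695/169332221; -14503254/169332221 12269253435/169332221 12287985308/169332221; 682847695/169332221 12287985308/169332221 13139492489/169332221]

step 0: x̄ = F·x = [1, -9, -1]
step 0: P̄ = F·P·Fᵀ + Q = [27 -7 -15; -7 34 24; -15 24 77]
step 0: y = z − H·x̄ = [6]
step 0: S = H·P̄·Hᵀ + R = [107]
step 0: K = P̄·Hᵀ·S⁻¹ = [35/107; 3/107; -68/107]
step 0: x' = x̄ + K·y = [317/107, -945/107, -515/107]
step 0: P' = (I − K·H)·P̄ = [1664/107 -854/107 775/107; -854/107 3629/107 2772/107; 775/107 2772/107 3615/107]
step 1: x̄ = F·x = [1058/107, 436/107, -3118/107]
step 1: P̄ = F·P·Fᵀ + Q = [4169/107 -247/107 -14557/107; -247/107 23562/107 24114/107; -14557/107 24114/107 83855/107]
step 1: y = z − H·x̄ = [-4505/107]
step 1: S = H·P̄·Hᵀ + R = [92085/107]
step 1: K = P̄·Hᵀ·S⁻¹ = [18479/92085; -799/92085; -3538/4385]
step 1: x' = x̄ + K·y = [26501/18417, 81773/18417, 4236/877]
step 1: P' = (I − K·H)·P̄ = [396532/92085 -74582/92085 14451/4385; -74582/92085 20271667/92085 961804/4385; 14451/4385 961804/4385 979793/4385]
step 2: x̄ = F·x = [-33697/6139, 56153/6139, 152305/6139]
step 2: P̄ = F·P·Fᵀ + Q = [6910129/30695 -6651759/30695 -33618797/30695; -6651759/30695 8747174/30695 35330542/30695; -33618797/30695 35330542/30695 170371231/30695]
step 2: y = z − H·x̄ = [135988/6139]
step 2: S = H·P̄·Hᵀ + R = [169332221/30695]
step 2: K = P̄·Hᵀ·S⁻¹ = [33877167/169332221; -33235127/169332221; -168659486/169332221]
step 2: x' = x̄ + K·y = [-179035619/169332221, 812662283/169332221, 464974383/169332221]
step 2: P' = (I − K·H)·P̄ = [731228116/169332221 -14503254/169332221 682847695/169332221; -14503254/169332221 12269253435/169332221 12287985308/169332221; 682847695/169332221 12287985308/169332221 13139492489/169332221]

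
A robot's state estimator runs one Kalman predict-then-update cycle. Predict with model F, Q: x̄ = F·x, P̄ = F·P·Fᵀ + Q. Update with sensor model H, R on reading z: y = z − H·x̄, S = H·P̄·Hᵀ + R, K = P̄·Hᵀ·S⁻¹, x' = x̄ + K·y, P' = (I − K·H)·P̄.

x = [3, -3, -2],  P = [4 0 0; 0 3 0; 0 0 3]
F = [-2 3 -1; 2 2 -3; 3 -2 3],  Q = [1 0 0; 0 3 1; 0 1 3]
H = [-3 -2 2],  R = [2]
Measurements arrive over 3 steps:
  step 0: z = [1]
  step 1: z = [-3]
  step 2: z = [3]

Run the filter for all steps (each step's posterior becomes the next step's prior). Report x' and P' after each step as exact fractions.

step 0: x' = [-2413/365, 18738/1825, 1597/1825], P' = [622/73 -5366/365 -754/365; -5366/365 74521/1825 34099/1825; -754/365 34099/1825 28781/1825]
step 1: x' = [-20623679/18059239, 7524349/18059239, -50885664/18059239], P' = [716069698/18059239 -485570292/18059239 584748952/18059239; -485570292/18059239 384162872/18059239 -344557586/18059239; 584748952/18059239 -344557586/18059239 535550662/18059239]
step 2: x' = [-735481019727/241992421949, 845288642188/241992421949, 104685623507/241992421949], P' = [6942613842938/725977265847 -4967272674188/725977265847 1778588374496/241992421949; -4967272674188/725977265847 5752616275787/725977265847 -579909860073/241992421949; 1778588374496/241992421949 -579909860073/241992421949 2139709127959/241992421949]

step 0: x̄ = F·x = [-13, 6, 9]
step 0: P̄ = F·P·Fᵀ + Q = [47 11 -51; 11 58 -14; -51 -14 78]
step 0: y = z − H·x̄ = [-44]
step 0: S = H·P̄·Hᵀ + R = [1825]
step 0: K = P̄·Hᵀ·S⁻¹ = [-53/365; -177/1825; 337/1825]
step 0: x' = x̄ + K·y = [-2413/365, 18738/1825, 1597/1825]
step 0: P' = (I − K·H)·P̄ = [622/73 -5366/365 -754/365; -5366/365 74521/1825 34099/1825; -754/365 34099/1825 28781/1825]
step 1: x̄ = F·x = [78747/1825, 1711/365, -13776/365]
step 1: P̄ = F·P·Fᵀ + Q = [865781/1825 5488/365 -113308/365; 5488/365 1848/73 -3806/73; -113308/365 -3806/73 21898/73]
step 1: y = z − H·x̄ = [385636/1825]
step 1: S = H·P̄·Hᵀ + R = [18059239/1825]
step 1: K = P̄·Hᵀ·S⁻¹ = [-3785303/18059239; -365020/18059239; 2984820/18059239]
step 1: x' = x̄ + K·y = [-20623679/18059239, 7524349/18059239, -50885664/18059239]
step 1: P' = (I − K·H)·P̄ = [716069698/18059239 -485570292/18059239 584748952/18059239; -485570292/18059239 384162872/18059239 -344557586/18059239; 584748952/18059239 -344557586/18059239 535550662/18059239]
step 2: x̄ = F·x = [114706069/18059239, 11496212/1641749, -229576727/18059239]
step 2: P̄ = F·P·Fᵀ + Q = [17108539369/18059239 564121736/1641749 -23573335216/18059239; 564121736/1641749 228018657/1641749 -809291681/1641749; -23573335216/18059239 -809291681/1641749 33342428117/18059239]
step 2: y = z − H·x̄ = [1110366042/18059239]
step 2: S = H·P̄·Hᵀ + R = [725977265847/18059239]
step 2: K = P̄·Hᵀ·S⁻¹ = [-110882966731/725977265847; -41436844724/725977265847; 51736426288/241992421949]
step 2: x' = x̄ + K·y = [-735481019727/241992421949, 845288642188/241992421949, 104685623507/241992421949]
step 2: P' = (I − K·H)·P̄ = [6942613842938/725977265847 -4967272674188/725977265847 1778588374496/241992421949; -4967272674188/725977265847 5752616275787/725977265847 -579909860073/241992421949; 1778588374496/241992421949 -579909860073/241992421949 2139709127959/241992421949]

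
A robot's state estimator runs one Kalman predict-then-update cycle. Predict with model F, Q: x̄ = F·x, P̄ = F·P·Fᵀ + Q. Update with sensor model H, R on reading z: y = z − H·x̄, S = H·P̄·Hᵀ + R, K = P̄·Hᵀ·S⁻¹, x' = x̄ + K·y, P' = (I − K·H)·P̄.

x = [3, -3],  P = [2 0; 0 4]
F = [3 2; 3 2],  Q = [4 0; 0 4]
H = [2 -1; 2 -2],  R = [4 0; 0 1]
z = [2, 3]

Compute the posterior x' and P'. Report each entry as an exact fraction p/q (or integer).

x̄ = F·x = [3, 3]
P̄ = F·P·Fᵀ + Q = [38 34; 34 38]
y = z − H·x̄ = [-1, 3]
S = H·P̄·Hᵀ + R = [58 24; 24 33]
K = P̄·Hᵀ·S⁻¹ = [199/223 -272/669; 197/223 -592/669]
x' = x̄ + K·y = [198/223, -120/223]
P' = (I − K·H)·P̄ = [2524/669 2660/669; 2660/669 2956/669]

x' = [198/223, -120/223]
P' = [2524/669 2660/669; 2660/669 2956/669]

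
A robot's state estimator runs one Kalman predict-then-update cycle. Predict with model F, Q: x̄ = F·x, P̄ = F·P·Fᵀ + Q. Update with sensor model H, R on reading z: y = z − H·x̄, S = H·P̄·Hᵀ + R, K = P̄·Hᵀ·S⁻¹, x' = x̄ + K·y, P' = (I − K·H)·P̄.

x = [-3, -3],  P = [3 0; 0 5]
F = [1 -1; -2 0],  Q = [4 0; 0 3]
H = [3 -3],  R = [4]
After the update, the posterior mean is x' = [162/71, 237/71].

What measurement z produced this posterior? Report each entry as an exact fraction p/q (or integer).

z = [-3]

x̄ = F·x = [0, 6]
P̄ = F·P·Fᵀ + Q = [12 -6; -6 15]
S = H·P̄·Hᵀ + R = [355]
K = P̄·Hᵀ·S⁻¹ = [54/355; -63/355]
x' − x̄ = [162/71, -189/71] = K·y
y = (KᵀK)⁻¹·Kᵀ·(x' − x̄) = [15]
z = y + H·x̄ = [15] + [-18] = [-3]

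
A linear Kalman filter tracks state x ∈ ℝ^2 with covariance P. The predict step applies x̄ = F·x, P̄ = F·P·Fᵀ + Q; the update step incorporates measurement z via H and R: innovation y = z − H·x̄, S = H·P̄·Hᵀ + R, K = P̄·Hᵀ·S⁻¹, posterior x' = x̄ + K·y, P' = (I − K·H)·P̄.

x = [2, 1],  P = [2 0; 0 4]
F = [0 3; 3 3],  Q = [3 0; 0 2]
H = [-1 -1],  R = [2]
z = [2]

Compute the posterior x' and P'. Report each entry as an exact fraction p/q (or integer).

x' = [-543/169, 233/169]
P' = [966/169 -816/169; -816/169 1000/169]

x̄ = F·x = [3, 9]
P̄ = F·P·Fᵀ + Q = [39 36; 36 56]
y = z − H·x̄ = [14]
S = H·P̄·Hᵀ + R = [169]
K = P̄·Hᵀ·S⁻¹ = [-75/169; -92/169]
x' = x̄ + K·y = [-543/169, 233/169]
P' = (I − K·H)·P̄ = [966/169 -816/169; -816/169 1000/169]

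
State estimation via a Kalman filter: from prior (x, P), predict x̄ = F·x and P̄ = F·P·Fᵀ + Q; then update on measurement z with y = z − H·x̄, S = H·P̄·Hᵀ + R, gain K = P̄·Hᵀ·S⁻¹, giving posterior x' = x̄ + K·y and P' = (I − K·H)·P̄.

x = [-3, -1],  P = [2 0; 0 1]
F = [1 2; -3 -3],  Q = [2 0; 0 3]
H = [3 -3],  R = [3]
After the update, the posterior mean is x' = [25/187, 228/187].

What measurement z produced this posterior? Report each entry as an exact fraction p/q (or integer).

z = [-3]

x̄ = F·x = [-5, 12]
P̄ = F·P·Fᵀ + Q = [8 -12; -12 30]
S = H·P̄·Hᵀ + R = [561]
K = P̄·Hᵀ·S⁻¹ = [20/187; -42/187]
x' − x̄ = [960/187, -2016/187] = K·y
y = (KᵀK)⁻¹·Kᵀ·(x' − x̄) = [48]
z = y + H·x̄ = [48] + [-51] = [-3]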